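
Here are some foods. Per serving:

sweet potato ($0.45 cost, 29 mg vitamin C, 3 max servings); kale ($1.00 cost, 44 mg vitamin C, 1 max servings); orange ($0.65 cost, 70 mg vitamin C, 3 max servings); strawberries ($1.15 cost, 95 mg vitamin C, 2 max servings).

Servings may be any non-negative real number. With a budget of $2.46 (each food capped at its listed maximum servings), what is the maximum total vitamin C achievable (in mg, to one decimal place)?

252.1 mg

Vitamin C per dollar: orange 107.7, strawberries 82.61, sweet potato 64.44, kale 44.
Take 3 servings of orange: spends $1.95, +210.0 mg vitamin C (running total 210.0 mg).
Take 0.4435 servings of strawberries: spends $0.51, +42.1 mg vitamin C (running total 252.1 mg).
Greedy by best ratio exhausts the cost allowance optimally: 252.1 mg.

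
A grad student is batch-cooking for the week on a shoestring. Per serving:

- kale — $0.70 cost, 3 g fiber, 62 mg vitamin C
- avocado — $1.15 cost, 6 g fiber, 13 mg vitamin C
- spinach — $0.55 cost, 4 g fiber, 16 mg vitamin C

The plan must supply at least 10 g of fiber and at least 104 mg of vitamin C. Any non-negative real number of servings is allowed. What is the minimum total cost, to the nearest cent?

$1.74

Minimising a linear cost over {fiber ≥ 10, vitamin C ≥ 104, servings ≥ 0} — the optimum is at a vertex, using one or two foods.
kale only: max(10/3, 104/62) = 3.333 servings → $2.33.
avocado only: max(10/6, 104/13) = 8 servings → $9.20.
spinach only: max(10/4, 104/16) = 6.5 servings → $3.58.
kale + avocado with both tight: 1.483 servings and 0.9249 servings → $2.10.
kale + spinach with both tight: 1.28 servings and 1.54 servings → $1.74.
avocado + spinach: the both-tight solution has a negative serving — not a feasible corner.
Cheapest feasible corner: $1.74.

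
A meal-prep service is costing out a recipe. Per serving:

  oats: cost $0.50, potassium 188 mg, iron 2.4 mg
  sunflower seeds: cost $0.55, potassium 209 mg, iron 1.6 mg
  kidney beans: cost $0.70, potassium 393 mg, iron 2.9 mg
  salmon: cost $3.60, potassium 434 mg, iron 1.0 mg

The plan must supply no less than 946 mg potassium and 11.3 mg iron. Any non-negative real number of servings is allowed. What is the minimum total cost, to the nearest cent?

For a min-cost LP with two ≥-constraints, a basic feasible solution has at most two positive variables.
oats only: max(946/188, 11.3/2.4) = 5.032 servings → $2.52.
sunflower seeds only: max(946/209, 11.3/1.6) = 7.062 servings → $3.88.
kidney beans only: max(946/393, 11.3/2.9) = 3.897 servings → $2.73.
salmon only: max(946/434, 11.3/1.0) = 11.3 servings → $40.68.
oats + sunflower seeds with both tight: 4.224 servings and 0.7271 servings → $2.51.
oats + kidney beans with both tight: 4.265 servings and 0.3668 servings → $2.39.
oats + salmon with both tight: 4.637 servings and 0.171 servings → $2.93.
sunflower seeds + kidney beans: the both-tight solution has a negative serving — not a feasible corner.
sunflower seeds + salmon: the both-tight solution has a negative serving — not a feasible corner.
kidney beans + salmon: the both-tight solution has a negative serving — not a feasible corner.
So the least-cost plan costs $2.39.

$2.39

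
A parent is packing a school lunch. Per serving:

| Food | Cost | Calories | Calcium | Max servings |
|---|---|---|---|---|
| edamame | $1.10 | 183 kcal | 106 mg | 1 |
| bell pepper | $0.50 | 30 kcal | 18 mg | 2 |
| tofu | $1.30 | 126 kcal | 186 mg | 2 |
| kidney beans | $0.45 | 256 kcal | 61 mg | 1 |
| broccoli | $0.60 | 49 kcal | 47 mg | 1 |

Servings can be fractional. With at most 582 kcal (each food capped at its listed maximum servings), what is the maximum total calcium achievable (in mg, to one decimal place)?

Calcium per kcal: tofu 1.476, broccoli 0.9592, bell pepper 0.6, edamame 0.5792, kidney beans 0.2383.
Take 2 servings of tofu: uses 252 kcal, +372.0 mg calcium (running total 372.0 mg).
Take 1 serving of broccoli: uses 49 kcal, +47.0 mg calcium (running total 419.0 mg).
Take 2 servings of bell pepper: uses 60 kcal, +36.0 mg calcium (running total 455.0 mg).
Take 1 serving of edamame: uses 183 kcal, +106.0 mg calcium (running total 561.0 mg).
Take 0.1484 servings of kidney beans: uses 38 kcal, +9.1 mg calcium (running total 570.1 mg).
Filling greedily by calcium-per-kcal is optimal for one linear limit, giving 570.1 mg.

570.1 mg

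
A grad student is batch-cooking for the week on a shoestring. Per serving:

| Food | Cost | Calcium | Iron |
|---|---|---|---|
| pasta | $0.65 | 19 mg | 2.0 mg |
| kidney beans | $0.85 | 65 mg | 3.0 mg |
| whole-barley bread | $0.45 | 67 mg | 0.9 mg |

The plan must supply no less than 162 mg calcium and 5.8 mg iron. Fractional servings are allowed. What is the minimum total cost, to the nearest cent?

With two linear requirements the optimum uses one or two foods; enumerate the corners.
pasta only: max(162/19, 5.8/2.0) = 8.526 servings → $5.54.
kidney beans only: max(162/65, 5.8/3.0) = 2.492 servings → $2.12.
whole-barley bread only: max(162/67, 5.8/0.9) = 6.444 servings → $2.90.
pasta + kidney beans with both targets exact would need a negative amount; discard.
pasta + whole-barley bread with both tight: 2.077 servings and 1.829 servings → $2.17.
kidney beans + whole-barley bread with both tight: 1.704 servings and 0.7649 servings → $1.79.
So the least-cost plan costs $1.79.

$1.79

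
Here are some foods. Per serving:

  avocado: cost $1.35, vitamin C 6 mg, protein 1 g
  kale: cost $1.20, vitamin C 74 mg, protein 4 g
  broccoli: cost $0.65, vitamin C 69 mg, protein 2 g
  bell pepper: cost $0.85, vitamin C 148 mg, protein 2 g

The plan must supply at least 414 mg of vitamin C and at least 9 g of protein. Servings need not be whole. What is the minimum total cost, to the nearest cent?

With two linear requirements the optimum uses one or two foods; enumerate the corners.
avocado only: max(414/6, 9/1) = 69 servings → $93.15.
kale only: max(414/74, 9/4) = 5.595 servings → $6.71.
broccoli only: max(414/69, 9/2) = 6 servings → $3.90.
bell pepper only: max(414/148, 9/2) = 4.5 servings → $3.83.
avocado + kale: intersection lies outside the first quadrant.
avocado + broccoli: intersection lies outside the first quadrant.
avocado + bell pepper with both tight: 3.706 servings and 2.647 servings → $7.25.
kale + broccoli: intersection lies outside the first quadrant.
kale + bell pepper with both tight: 1.135 servings and 2.23 servings → $3.26.
broccoli + bell pepper with both tight: 3.19 servings and 1.31 servings → $3.19.
The minimum over all feasible corners is $3.19.

$3.19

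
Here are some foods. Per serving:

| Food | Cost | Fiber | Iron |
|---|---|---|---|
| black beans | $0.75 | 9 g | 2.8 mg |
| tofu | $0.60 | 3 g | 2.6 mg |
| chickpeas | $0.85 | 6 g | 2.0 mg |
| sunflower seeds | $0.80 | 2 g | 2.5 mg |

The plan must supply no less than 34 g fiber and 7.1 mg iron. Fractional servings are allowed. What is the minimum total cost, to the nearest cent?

$2.83

black beans only: max(34/9, 7.1/2.8) = 3.778 servings → $2.83.
tofu only: max(34/3, 7.1/2.6) = 11.33 servings → $6.80.
chickpeas only: max(34/6, 7.1/2.0) = 5.667 servings → $4.82.
sunflower seeds only: max(34/2, 7.1/2.5) = 17 servings → $13.60.
black beans + tofu: the both-tight solution has a negative serving — not a feasible corner.
black beans + chickpeas: the both-tight solution has a negative serving — not a feasible corner.
black beans + sunflower seeds with both targets exact would need a negative amount; discard.
tofu + chickpeas: intersection lies outside the first quadrant.
tofu + sunflower seeds: intersection lies outside the first quadrant.
chickpeas + sunflower seeds: the both-tight solution has a negative serving — not a feasible corner.
So the least-cost plan costs $2.83.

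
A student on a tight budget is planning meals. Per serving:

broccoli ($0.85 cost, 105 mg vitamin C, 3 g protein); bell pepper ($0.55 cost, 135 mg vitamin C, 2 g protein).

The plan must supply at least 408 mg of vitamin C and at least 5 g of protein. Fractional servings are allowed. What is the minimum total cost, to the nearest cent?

$1.66

A basic optimal solution has at most two foods positive. Try each food alone and each pair with both targets met exactly.
broccoli only: max(408/105, 5/3) = 3.886 servings → $3.30.
bell pepper only: max(408/135, 5/2) = 3.022 servings → $1.66.
broccoli + bell pepper: the both-tight solution has a negative serving — not a feasible corner.
Cheapest feasible corner: $1.66.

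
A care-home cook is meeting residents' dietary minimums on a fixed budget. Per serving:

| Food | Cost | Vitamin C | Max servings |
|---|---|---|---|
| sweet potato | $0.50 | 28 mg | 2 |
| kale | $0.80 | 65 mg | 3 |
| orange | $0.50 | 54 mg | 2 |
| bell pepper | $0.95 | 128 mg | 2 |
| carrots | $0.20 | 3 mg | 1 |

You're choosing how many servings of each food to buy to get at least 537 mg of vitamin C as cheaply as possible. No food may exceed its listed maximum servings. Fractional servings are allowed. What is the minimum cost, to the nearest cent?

$5.03

Cost per mg of vitamin C: bell pepper $0.0074, orange $0.0093, kale $0.0123, sweet potato $0.0179, carrots $0.0667.
Take 2 servings of bell pepper: +256.0 mg vitamin C for $1.90 (total $1.90, still need 281.0 mg).
Take 2 servings of orange: +108.0 mg vitamin C for $1.00 (total $2.90, still need 173.0 mg).
Take 2.662 servings of kale: +173.0 mg vitamin C for $2.13 (total $5.03, still need 0.0 mg).
Greedy by cheapest-per-mg is optimal for a single linear constraint, so the minimum cost is $5.03.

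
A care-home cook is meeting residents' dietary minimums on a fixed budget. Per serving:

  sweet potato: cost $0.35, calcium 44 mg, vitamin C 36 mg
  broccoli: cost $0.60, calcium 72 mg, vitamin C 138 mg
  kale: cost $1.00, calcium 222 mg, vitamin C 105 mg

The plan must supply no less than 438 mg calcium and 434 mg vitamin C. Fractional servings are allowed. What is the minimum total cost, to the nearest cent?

For a min-cost LP with two ≥-constraints, a basic feasible solution has at most two positive variables.
sweet potato only: max(438/44, 434/36) = 12.06 servings → $4.22.
broccoli only: max(438/72, 434/138) = 6.083 servings → $3.65.
kale only: max(438/222, 434/105) = 4.133 servings → $4.13.
sweet potato + broccoli with both tight: 8.39 servings and 0.9563 servings → $3.51.
sweet potato + kale: intersection lies outside the first quadrant.
broccoli + kale with both tight: 2.182 servings and 1.265 servings → $2.57.
The minimum over all feasible corners is $2.57.

$2.57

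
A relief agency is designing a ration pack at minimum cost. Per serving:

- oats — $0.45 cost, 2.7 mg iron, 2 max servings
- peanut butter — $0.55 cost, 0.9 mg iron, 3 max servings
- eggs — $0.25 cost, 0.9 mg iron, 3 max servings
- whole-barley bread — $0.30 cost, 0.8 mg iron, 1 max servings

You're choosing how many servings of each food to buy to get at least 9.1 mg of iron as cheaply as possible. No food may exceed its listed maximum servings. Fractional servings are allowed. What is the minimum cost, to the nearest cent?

Cost per mg of iron: oats $0.1667, eggs $0.2778, whole-barley bread $0.3750, peanut butter $0.6111.
Take 2 servings of oats: +5.4 mg iron for $0.90 (total $0.90, still need 3.7 mg).
Take 3 servings of eggs: +2.7 mg iron for $0.75 (total $1.65, still need 1.0 mg).
Take 1 serving of whole-barley bread: +0.8 mg iron for $0.30 (total $1.95, still need 0.2 mg).
Take 0.2222 servings of peanut butter: +0.2 mg iron for $0.12 (total $2.07, still need 0.0 mg).
Filling from the cheapest source first is optimal under one linear minimum: $2.07.

$2.07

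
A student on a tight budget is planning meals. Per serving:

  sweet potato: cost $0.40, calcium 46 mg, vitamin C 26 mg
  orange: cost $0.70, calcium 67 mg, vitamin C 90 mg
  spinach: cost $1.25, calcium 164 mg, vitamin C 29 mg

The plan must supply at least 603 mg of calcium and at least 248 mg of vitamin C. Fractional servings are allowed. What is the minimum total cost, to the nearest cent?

$4.94

Two binding constraints pin down two serving amounts, so the optimal mix uses at most two foods. The candidates are each food alone (scaled to the tighter of calcium/vitamin C) and each pair with both constraints tight.
sweet potato only: max(603/46, 248/26) = 13.11 servings → $5.24.
orange only: max(603/67, 248/90) = 9 servings → $6.30.
spinach only: max(603/164, 248/29) = 8.552 servings → $10.69.
sweet potato + orange: the both-tight solution has a negative serving — not a feasible corner.
sweet potato + spinach with both tight: 7.913 servings and 1.457 servings → $4.99.
orange + spinach with both tight: 1.809 servings and 2.938 servings → $4.94.
The minimum over all feasible corners is $4.94.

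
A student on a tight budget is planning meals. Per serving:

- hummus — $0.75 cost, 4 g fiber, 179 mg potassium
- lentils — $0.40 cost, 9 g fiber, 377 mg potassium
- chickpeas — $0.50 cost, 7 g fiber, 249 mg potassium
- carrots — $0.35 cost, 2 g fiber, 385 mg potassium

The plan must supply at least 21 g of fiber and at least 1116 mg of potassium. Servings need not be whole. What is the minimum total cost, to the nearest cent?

$1.14

For a min-cost LP with two ≥-constraints, a basic feasible solution has at most two positive variables.
hummus only: max(21/4, 1116/179) = 6.235 servings → $4.68.
lentils only: max(21/9, 1116/377) = 2.96 servings → $1.18.
chickpeas only: max(21/7, 1116/249) = 4.482 servings → $2.24.
carrots only: max(21/2, 1116/385) = 10.5 servings → $3.67.
hummus + lentils with both targets exact would need a negative amount; discard.
hummus + chickpeas: intersection lies outside the first quadrant.
hummus + carrots with both tight: 4.952 servings and 0.5964 servings → $3.92.
lentils + chickpeas: intersection lies outside the first quadrant.
lentils + carrots with both tight: 2.159 servings and 0.7846 servings → $1.14.
chickpeas + carrots with both tight: 2.664 servings and 1.176 servings → $1.74.
So the least-cost plan costs $1.14.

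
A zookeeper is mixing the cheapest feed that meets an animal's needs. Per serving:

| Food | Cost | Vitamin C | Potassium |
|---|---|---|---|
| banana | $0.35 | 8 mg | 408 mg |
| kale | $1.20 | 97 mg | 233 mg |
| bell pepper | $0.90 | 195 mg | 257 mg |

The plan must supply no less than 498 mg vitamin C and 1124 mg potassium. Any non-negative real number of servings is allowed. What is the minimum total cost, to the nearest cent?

$2.67

For a min-cost LP with two ≥-constraints, a basic feasible solution has at most two positive variables.
banana only: max(498/8, 1124/408) = 62.25 servings → $21.79.
kale only: max(498/97, 1124/233) = 5.134 servings → $6.16.
bell pepper only: max(498/195, 1124/257) = 4.374 servings → $3.94.
banana + kale with both targets exact would need a negative amount; discard.
banana + bell pepper with both tight: 1.177 servings and 2.506 servings → $2.67.
kale + bell pepper with both tight: 4.447 servings and 0.3417 servings → $5.64.
Cheapest feasible corner: $2.67.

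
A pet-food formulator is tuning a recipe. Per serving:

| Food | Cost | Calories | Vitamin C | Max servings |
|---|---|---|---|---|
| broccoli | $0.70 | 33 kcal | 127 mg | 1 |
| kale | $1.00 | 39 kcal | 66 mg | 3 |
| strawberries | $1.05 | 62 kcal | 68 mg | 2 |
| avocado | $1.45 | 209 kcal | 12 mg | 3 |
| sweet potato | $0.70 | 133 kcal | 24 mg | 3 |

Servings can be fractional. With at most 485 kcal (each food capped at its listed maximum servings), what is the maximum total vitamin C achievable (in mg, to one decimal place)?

Vitamin C per kcal: broccoli 3.848, kale 1.692, strawberries 1.097, sweet potato 0.1805, avocado 0.05742.
Take 1 serving of broccoli: uses 33 kcal, +127.0 mg vitamin C (running total 127.0 mg).
Take 3 servings of kale: uses 117 kcal, +198.0 mg vitamin C (running total 325.0 mg).
Take 2 servings of strawberries: uses 124 kcal, +136.0 mg vitamin C (running total 461.0 mg).
Take 1.586 servings of sweet potato: uses 211 kcal, +38.1 mg vitamin C (running total 499.1 mg).
Filling greedily by vitamin C-per-kcal is optimal for one linear limit, giving 499.1 mg.

499.1 mg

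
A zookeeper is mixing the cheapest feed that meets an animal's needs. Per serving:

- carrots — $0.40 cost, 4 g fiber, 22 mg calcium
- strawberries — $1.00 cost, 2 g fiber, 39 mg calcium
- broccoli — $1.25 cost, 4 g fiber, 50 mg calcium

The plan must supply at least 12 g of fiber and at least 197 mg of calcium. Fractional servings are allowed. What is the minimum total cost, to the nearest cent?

$3.58

carrots only: max(12/4, 197/22) = 8.955 servings → $3.58.
strawberries only: max(12/2, 197/39) = 6 servings → $6.00.
broccoli only: max(12/4, 197/50) = 3.94 servings → $4.92.
carrots + strawberries with both tight: 0.6607 servings and 4.679 servings → $4.94.
carrots + broccoli with both targets exact would need a negative amount; discard.
strawberries + broccoli with both tight: 3.357 servings and 1.321 servings → $5.01.
The minimum over all feasible corners is $3.58.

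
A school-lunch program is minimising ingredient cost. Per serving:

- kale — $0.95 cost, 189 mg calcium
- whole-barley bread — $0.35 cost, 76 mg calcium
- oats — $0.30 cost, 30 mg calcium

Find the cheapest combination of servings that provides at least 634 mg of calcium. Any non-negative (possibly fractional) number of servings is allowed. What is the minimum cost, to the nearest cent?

$2.92

Cost per mg of calcium: whole-barley bread $0.0046, kale $0.0050, oats $0.0100.
With no serving limits, use only whole-barley bread: 634 mg / 76 mg = 8.342 servings × $0.35 = $2.92.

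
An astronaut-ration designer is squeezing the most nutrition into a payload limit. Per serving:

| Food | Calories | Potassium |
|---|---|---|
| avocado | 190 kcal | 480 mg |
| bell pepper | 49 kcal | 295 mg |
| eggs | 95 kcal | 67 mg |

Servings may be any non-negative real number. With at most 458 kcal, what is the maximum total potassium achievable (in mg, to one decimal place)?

Potassium per kcal: bell pepper 6.02, avocado 2.526, eggs 0.7053.
With no serving limits, spend the whole calories allowance on bell pepper: 458 kcal / 49 kcal × 295 mg = 2757.3 mg.

2757.3 mg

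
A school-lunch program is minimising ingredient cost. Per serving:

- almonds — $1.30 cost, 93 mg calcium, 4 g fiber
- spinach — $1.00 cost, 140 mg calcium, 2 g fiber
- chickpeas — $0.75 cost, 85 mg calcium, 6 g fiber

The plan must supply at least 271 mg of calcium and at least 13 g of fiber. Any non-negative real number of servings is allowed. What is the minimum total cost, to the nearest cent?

$2.21

For a min-cost LP with two ≥-constraints, a basic feasible solution has at most two positive variables.
almonds only: max(271/93, 13/4) = 3.25 servings → $4.22.
spinach only: max(271/140, 13/2) = 6.5 servings → $6.50.
chickpeas only: max(271/85, 13/6) = 3.188 servings → $2.39.
almonds + spinach: the both-tight solution has a negative serving — not a feasible corner.
almonds + chickpeas with both tight: 2.39 servings and 0.5734 servings → $3.54.
spinach + chickpeas with both tight: 0.7776 servings and 1.907 servings → $2.21.
The minimum over all feasible corners is $2.21.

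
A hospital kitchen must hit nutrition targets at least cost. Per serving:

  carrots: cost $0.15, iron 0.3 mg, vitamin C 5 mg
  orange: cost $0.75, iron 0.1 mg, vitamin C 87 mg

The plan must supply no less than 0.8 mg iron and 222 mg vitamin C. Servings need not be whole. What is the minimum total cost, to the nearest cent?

$2.11

This is a tiny linear program; its minimum lies at a vertex of the feasible set. List the vertices and price them.
carrots only: max(0.8/0.3, 222/5) = 44.4 servings → $6.66.
orange only: max(0.8/0.1, 222/87) = 8 servings → $6.00.
carrots + orange with both tight: 1.852 servings and 2.445 servings → $2.11.
The minimum over all feasible corners is $2.11.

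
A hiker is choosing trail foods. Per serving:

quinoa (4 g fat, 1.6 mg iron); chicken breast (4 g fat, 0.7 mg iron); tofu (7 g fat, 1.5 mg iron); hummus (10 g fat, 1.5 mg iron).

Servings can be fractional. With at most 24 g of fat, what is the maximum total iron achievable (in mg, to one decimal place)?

9.6 mg

Iron per g fat: quinoa 0.4, tofu 0.2143, chicken breast 0.175, hummus 0.15.
With no serving limits, spend the whole fat allowance on quinoa: 24 g / 4 g × 1.6 mg = 9.6 mg.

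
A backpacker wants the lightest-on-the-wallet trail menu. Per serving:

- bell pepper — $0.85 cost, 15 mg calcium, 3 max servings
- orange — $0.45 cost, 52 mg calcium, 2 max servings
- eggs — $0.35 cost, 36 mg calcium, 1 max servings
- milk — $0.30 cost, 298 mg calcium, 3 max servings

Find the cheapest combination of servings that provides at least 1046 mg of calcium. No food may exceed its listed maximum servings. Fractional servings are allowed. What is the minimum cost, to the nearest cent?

$2.83

Cost per mg of calcium: milk $0.0010, orange $0.0087, eggs $0.0097, bell pepper $0.0567.
Take 3 servings of milk: +894.0 mg calcium for $0.90 (total $0.90, still need 152.0 mg).
Take 2 servings of orange: +104.0 mg calcium for $0.90 (total $1.80, still need 48.0 mg).
Take 1 serving of eggs: +36.0 mg calcium for $0.35 (total $2.15, still need 12.0 mg).
Take 0.8 servings of bell pepper: +12.0 mg calcium for $0.68 (total $2.83, still need 0.0 mg).
Greedy by cheapest-per-mg is optimal for a single linear constraint, so the minimum cost is $2.83.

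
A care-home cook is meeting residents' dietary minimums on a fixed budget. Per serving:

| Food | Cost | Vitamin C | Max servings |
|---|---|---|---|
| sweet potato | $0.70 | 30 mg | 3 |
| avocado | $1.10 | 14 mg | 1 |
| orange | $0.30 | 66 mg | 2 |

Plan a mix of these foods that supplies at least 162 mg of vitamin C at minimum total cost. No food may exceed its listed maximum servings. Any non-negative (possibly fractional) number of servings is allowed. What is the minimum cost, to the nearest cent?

Cost per mg of vitamin C: orange $0.0045, sweet potato $0.0233, avocado $0.0786.
Take 2 servings of orange: +132.0 mg vitamin C for $0.60 (total $0.60, still need 30.0 mg).
Take 1 serving of sweet potato: +30.0 mg vitamin C for $0.70 (total $1.30, still need 0.0 mg).
Greedy by cheapest-per-mg is optimal for a single linear constraint, so the minimum cost is $1.30.

$1.30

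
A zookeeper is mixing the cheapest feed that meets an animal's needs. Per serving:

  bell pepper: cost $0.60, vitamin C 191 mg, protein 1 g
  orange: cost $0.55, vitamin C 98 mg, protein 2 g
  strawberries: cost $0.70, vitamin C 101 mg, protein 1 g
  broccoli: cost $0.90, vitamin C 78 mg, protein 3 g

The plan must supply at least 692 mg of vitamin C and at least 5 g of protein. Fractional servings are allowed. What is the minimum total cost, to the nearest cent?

$2.40

At the optimum either one food covers both requirements or two foods hit both targets exactly; no other combination can be cheaper.
bell pepper only: max(692/191, 5/1) = 5 servings → $3.00.
orange only: max(692/98, 5/2) = 7.061 servings → $3.88.
strawberries only: max(692/101, 5/1) = 6.851 servings → $4.80.
broccoli only: max(692/78, 5/3) = 8.872 servings → $7.98.
bell pepper + orange with both tight: 3.148 servings and 0.9261 servings → $2.40.
bell pepper + strawberries with both tight: 2.078 servings and 2.922 servings → $3.29.
bell pepper + broccoli with both tight: 3.406 servings and 0.5313 servings → $2.52.
orange + strawberries with both targets exact would need a negative amount; discard.
orange + broccoli: intersection lies outside the first quadrant.
strawberries + broccoli: the both-tight solution has a negative serving — not a feasible corner.
Cheapest feasible corner: $2.40.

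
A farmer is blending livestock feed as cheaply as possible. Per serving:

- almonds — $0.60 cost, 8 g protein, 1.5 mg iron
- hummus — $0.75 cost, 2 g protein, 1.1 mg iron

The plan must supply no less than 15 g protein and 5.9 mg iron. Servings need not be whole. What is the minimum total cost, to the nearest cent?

$2.36

almonds only: max(15/8, 5.9/1.5) = 3.933 servings → $2.36.
hummus only: max(15/2, 5.9/1.1) = 7.5 servings → $5.62.
almonds + hummus with both tight: 0.8103 servings and 4.259 servings → $3.68.
So the least-cost plan costs $2.36.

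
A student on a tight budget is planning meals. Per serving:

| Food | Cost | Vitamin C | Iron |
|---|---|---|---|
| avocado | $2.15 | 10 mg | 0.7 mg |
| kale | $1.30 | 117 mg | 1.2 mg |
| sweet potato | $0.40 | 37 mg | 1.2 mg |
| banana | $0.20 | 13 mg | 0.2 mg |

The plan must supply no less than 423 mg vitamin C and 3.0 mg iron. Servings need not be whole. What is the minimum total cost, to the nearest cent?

$4.57

With two linear requirements the optimum uses one or two foods; enumerate the corners.
avocado only: max(423/10, 3.0/0.7) = 42.3 servings → $90.94.
kale only: max(423/117, 3.0/1.2) = 3.615 servings → $4.70.
sweet potato only: max(423/37, 3.0/1.2) = 11.43 servings → $4.57.
banana only: max(423/13, 3.0/0.2) = 32.54 servings → $6.51.
avocado + kale: the both-tight solution has a negative serving — not a feasible corner.
avocado + sweet potato with both targets exact would need a negative amount; discard.
avocado + banana: the both-tight solution has a negative serving — not a feasible corner.
kale + sweet potato: the both-tight solution has a negative serving — not a feasible corner.
kale + banana with both targets exact would need a negative amount; discard.
sweet potato + banana: intersection lies outside the first quadrant.
The minimum over all feasible corners is $4.57.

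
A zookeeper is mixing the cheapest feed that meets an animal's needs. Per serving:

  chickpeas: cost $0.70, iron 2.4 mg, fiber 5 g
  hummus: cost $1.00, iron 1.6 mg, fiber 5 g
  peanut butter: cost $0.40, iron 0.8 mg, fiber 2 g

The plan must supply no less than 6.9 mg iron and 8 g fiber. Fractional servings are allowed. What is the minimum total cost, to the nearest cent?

With two linear requirements the optimum uses one or two foods; enumerate the corners.
chickpeas only: max(6.9/2.4, 8/5) = 2.875 servings → $2.01.
hummus only: max(6.9/1.6, 8/5) = 4.312 servings → $4.31.
peanut butter only: max(6.9/0.8, 8/2) = 8.625 servings → $3.45.
chickpeas + hummus: the both-tight solution has a negative serving — not a feasible corner.
chickpeas + peanut butter with both targets exact would need a negative amount; discard.
hummus + peanut butter: the both-tight solution has a negative serving — not a feasible corner.
The minimum over all feasible corners is $2.01.

$2.01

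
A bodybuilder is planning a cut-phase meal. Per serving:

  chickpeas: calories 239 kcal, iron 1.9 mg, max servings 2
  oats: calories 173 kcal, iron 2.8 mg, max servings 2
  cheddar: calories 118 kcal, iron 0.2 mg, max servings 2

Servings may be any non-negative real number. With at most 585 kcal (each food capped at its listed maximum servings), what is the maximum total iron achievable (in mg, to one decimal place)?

7.5 mg

Iron per kcal: oats 0.01618, chickpeas 0.00795, cheddar 0.001695.
Take 2 servings of oats: uses 346 kcal, +5.6 mg iron (running total 5.6 mg).
Take 1 serving of chickpeas: uses 239 kcal, +1.9 mg iron (running total 7.5 mg).
Greedy by best ratio exhausts the calories allowance optimally: 7.5 mg.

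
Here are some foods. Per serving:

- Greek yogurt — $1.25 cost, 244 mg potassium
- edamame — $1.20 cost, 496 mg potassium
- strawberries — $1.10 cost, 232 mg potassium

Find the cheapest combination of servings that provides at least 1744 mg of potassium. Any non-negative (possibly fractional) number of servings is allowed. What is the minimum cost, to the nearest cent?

$4.22

Cost per mg of potassium: edamame $0.0024, strawberries $0.0047, Greek yogurt $0.0051.
With no serving limits, use only edamame: 1744 mg / 496 mg = 3.516 servings × $1.20 = $4.22.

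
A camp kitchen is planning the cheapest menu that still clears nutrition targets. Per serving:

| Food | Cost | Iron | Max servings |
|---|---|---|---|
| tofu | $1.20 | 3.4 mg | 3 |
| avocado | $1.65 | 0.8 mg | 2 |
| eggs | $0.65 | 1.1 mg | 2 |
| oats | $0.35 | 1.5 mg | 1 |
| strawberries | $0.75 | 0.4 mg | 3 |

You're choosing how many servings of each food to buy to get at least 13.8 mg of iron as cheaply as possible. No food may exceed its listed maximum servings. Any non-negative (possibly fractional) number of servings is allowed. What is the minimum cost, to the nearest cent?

Cost per mg of iron: oats $0.2333, tofu $0.3529, eggs $0.5909, strawberries $1.8750, avocado $2.0625.
Take 1 serving of oats: +1.5 mg iron for $0.35 (total $0.35, still need 12.3 mg).
Take 3 servings of tofu: +10.2 mg iron for $3.60 (total $3.95, still need 2.1 mg).
Take 1.909 servings of eggs: +2.1 mg iron for $1.24 (total $5.19, still need 0.0 mg).
Filling from the cheapest source first is optimal under one linear minimum: $5.19.

$5.19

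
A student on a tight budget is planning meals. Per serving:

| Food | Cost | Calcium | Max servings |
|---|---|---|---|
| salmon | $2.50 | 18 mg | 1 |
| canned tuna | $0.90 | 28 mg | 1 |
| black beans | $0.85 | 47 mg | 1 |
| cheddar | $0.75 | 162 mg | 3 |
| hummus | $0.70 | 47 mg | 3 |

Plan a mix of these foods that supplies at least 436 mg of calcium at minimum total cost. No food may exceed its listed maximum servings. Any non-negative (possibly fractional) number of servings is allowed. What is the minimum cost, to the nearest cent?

$2.02

Cost per mg of calcium: cheddar $0.0046, hummus $0.0149, black beans $0.0181, canned tuna $0.0321, salmon $0.1389.
Take 2.691 servings of cheddar: +436.0 mg calcium for $2.02 (total $2.02, still need 0.0 mg).
Filling from the cheapest source first is optimal under one linear minimum: $2.02.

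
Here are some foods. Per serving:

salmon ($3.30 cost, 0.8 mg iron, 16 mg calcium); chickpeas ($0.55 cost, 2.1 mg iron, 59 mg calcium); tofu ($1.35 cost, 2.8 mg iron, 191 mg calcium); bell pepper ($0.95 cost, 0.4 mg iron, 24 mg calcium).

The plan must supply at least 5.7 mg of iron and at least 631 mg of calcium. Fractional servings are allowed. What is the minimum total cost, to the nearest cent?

The cheapest plan sits at a corner of the feasible region — with two constraints it uses at most two foods.
salmon only: max(5.7/0.8, 631/16) = 39.44 servings → $130.14.
chickpeas only: max(5.7/2.1, 631/59) = 10.69 servings → $5.88.
tofu only: max(5.7/2.8, 631/191) = 3.304 servings → $4.46.
bell pepper only: max(5.7/0.4, 631/24) = 26.29 servings → $24.98.
salmon + chickpeas with both targets exact would need a negative amount; discard.
salmon + tofu: the both-tight solution has a negative serving — not a feasible corner.
salmon + bell pepper: intersection lies outside the first quadrant.
chickpeas + tofu: intersection lies outside the first quadrant.
chickpeas + bell pepper: intersection lies outside the first quadrant.
tofu + bell pepper with both targets exact would need a negative amount; discard.
So the least-cost plan costs $4.46.

$4.46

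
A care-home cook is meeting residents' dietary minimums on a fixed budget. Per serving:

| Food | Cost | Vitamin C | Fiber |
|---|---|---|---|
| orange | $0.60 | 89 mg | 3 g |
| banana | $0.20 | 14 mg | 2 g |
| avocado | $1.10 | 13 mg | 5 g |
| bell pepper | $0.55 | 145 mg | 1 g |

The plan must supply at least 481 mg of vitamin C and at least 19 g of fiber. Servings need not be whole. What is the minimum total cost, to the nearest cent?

$3.03

A basic optimal solution has at most two foods positive. Try each food alone and each pair with both targets met exactly.
orange only: max(481/89, 19/3) = 6.333 servings → $3.80.
banana only: max(481/14, 19/2) = 34.36 servings → $6.87.
avocado only: max(481/13, 19/5) = 37 servings → $40.70.
bell pepper only: max(481/145, 19/1) = 19 servings → $10.45.
orange + banana with both tight: 5.118 servings and 1.824 servings → $3.44.
orange + avocado with both tight: 5.315 servings and 0.6108 servings → $3.86.
orange + bell pepper with both targets exact would need a negative amount; discard.
banana + avocado: the both-tight solution has a negative serving — not a feasible corner.
banana + bell pepper with both tight: 8.239 servings and 2.522 servings → $3.03.
avocado + bell pepper with both tight: 3.194 servings and 3.031 servings → $5.18.
So the least-cost plan costs $3.03.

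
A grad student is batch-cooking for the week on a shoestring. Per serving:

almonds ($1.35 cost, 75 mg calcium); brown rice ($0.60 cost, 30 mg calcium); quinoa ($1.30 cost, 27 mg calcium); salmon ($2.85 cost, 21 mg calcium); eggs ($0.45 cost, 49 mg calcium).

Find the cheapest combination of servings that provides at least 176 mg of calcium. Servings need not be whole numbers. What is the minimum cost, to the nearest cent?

$1.62

Cost per mg of calcium: eggs $0.0092, almonds $0.0180, brown rice $0.0200, quinoa $0.0481, salmon $0.1357.
With no serving limits, use only eggs: 176 mg / 49 mg = 3.592 servings × $0.45 = $1.62.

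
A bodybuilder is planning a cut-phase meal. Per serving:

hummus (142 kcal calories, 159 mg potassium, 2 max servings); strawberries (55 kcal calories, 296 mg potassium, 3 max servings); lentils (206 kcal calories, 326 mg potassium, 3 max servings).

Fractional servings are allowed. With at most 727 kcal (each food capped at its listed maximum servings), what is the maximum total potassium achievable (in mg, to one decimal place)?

Potassium per kcal: strawberries 5.382, lentils 1.583, hummus 1.12.
Take 3 servings of strawberries: uses 165 kcal, +888.0 mg potassium (running total 888.0 mg).
Take 2.728 servings of lentils: uses 562 kcal, +889.4 mg potassium (running total 1777.4 mg).
Filling greedily by potassium-per-kcal is optimal for one linear limit, giving 1777.4 mg.

1777.4 mg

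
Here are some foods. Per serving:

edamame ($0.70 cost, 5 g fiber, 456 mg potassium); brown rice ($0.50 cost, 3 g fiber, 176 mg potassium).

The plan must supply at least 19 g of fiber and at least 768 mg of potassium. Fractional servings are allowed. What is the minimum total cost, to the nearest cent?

$2.66

At the optimum either one food covers both requirements or two foods hit both targets exactly; no other combination can be cheaper.
edamame only: max(19/5, 768/456) = 3.8 servings → $2.66.
brown rice only: max(19/3, 768/176) = 6.333 servings → $3.17.
edamame + brown rice with both targets exact would need a negative amount; discard.
The minimum over all feasible corners is $2.66.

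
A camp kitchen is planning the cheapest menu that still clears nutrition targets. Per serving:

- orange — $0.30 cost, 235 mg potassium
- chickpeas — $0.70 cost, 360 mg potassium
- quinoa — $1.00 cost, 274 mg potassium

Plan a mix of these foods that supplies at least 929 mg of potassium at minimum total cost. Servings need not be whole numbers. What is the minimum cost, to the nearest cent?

Cost per mg of potassium: orange $0.0013, chickpeas $0.0019, quinoa $0.0036.
With no serving limits, use only orange: 929 mg / 235 mg = 3.953 servings × $0.30 = $1.19.

$1.19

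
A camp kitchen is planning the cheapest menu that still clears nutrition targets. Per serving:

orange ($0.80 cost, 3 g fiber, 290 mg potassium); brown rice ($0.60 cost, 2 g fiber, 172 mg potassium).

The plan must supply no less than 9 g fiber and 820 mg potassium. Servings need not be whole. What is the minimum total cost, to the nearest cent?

$2.40

At the optimum either one food covers both requirements or two foods hit both targets exactly; no other combination can be cheaper.
orange only: max(9/3, 820/290) = 3 servings → $2.40.
brown rice only: max(9/2, 820/172) = 4.767 servings → $2.86.
orange + brown rice with both tight: 1.438 servings and 2.344 servings → $2.56.
The minimum over all feasible corners is $2.40.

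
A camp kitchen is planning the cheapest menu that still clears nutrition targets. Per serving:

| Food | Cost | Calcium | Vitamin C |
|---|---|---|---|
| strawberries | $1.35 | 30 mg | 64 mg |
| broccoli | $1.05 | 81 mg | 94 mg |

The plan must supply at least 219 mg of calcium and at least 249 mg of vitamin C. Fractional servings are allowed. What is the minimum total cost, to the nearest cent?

Two binding constraints pin down two serving amounts, so the optimal mix uses at most two foods. The candidates are each food alone (scaled to the tighter of calcium/vitamin C) and each pair with both constraints tight.
strawberries only: max(219/30, 249/64) = 7.3 servings → $9.86.
broccoli only: max(219/81, 249/94) = 2.704 servings → $2.84.
strawberries + broccoli: intersection lies outside the first quadrant.
So the least-cost plan costs $2.84.

$2.84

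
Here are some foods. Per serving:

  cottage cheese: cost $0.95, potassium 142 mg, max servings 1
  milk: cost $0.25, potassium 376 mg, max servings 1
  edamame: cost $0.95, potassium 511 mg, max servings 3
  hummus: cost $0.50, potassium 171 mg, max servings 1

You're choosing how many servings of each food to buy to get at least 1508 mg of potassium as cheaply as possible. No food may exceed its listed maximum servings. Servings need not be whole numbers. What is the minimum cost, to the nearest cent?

Cost per mg of potassium: milk $0.0007, edamame $0.0019, hummus $0.0029, cottage cheese $0.0067.
Take 1 serving of milk: +376.0 mg potassium for $0.25 (total $0.25, still need 1132.0 mg).
Take 2.215 servings of edamame: +1132.0 mg potassium for $2.10 (total $2.35, still need 0.0 mg).
Greedy by cheapest-per-mg is optimal for a single linear constraint, so the minimum cost is $2.35.

$2.35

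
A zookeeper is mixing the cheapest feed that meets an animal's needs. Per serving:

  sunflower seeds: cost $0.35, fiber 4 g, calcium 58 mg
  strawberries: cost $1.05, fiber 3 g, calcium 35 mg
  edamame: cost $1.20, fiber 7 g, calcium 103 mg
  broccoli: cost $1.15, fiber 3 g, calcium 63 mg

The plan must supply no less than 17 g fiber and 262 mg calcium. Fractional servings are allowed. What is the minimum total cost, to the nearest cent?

$1.58

This is a tiny linear program; its minimum lies at a vertex of the feasible set. List the vertices and price them.
sunflower seeds only: max(17/4, 262/58) = 4.517 servings → $1.58.
strawberries only: max(17/3, 262/35) = 7.486 servings → $7.86.
edamame only: max(17/7, 262/103) = 2.544 servings → $3.05.
broccoli only: max(17/3, 262/63) = 5.667 servings → $6.52.
sunflower seeds + strawberries: the both-tight solution has a negative serving — not a feasible corner.
sunflower seeds + edamame: intersection lies outside the first quadrant.
sunflower seeds + broccoli with both tight: 3.654 servings and 0.7949 servings → $2.19.
strawberries + edamame: intersection lies outside the first quadrant.
strawberries + broccoli with both tight: 3.393 servings and 2.274 servings → $6.18.
edamame + broccoli with both tight: 2.159 servings and 0.6288 servings → $3.31.
The minimum over all feasible corners is $1.58.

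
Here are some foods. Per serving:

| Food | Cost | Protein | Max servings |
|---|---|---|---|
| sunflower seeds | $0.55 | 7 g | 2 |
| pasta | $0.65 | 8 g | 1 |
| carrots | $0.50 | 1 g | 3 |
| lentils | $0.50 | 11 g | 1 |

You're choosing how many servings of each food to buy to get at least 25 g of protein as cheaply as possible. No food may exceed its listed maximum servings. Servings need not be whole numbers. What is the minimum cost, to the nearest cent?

$1.60

Cost per g of protein: lentils $0.0455, sunflower seeds $0.0786, pasta $0.0813, carrots $0.5000.
Take 1 serving of lentils: +11.0 g protein for $0.50 (total $0.50, still need 14.0 g).
Take 2 servings of sunflower seeds: +14.0 g protein for $1.10 (total $1.60, still need 0.0 g).
Greedy by cheapest-per-g is optimal for a single linear constraint, so the minimum cost is $1.60.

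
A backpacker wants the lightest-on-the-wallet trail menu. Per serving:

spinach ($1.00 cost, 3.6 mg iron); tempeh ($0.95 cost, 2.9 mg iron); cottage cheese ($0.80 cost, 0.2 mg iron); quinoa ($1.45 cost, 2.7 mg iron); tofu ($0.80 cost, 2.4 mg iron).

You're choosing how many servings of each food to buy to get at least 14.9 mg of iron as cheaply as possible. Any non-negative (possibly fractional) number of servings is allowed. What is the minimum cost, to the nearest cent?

$4.14

Cost per mg of iron: spinach $0.2778, tempeh $0.3276, tofu $0.3333, quinoa $0.5370, cottage cheese $4.0000.
With no serving limits, use only spinach: 14.9 mg / 3.6 mg = 4.139 servings × $1.00 = $4.14.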